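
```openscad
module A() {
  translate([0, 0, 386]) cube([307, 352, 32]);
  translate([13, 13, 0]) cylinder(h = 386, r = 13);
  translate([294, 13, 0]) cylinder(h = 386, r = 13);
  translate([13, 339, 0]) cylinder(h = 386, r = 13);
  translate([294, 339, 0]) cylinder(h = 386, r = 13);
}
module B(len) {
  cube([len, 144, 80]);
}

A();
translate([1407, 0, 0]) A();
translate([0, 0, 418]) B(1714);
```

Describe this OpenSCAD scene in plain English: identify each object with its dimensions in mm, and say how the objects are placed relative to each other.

A is a simple wooden stool: a rectangular seat 307 mm (x) by 352 mm (y), 32 mm thick, top face at z = 418 mm, on four round legs, each 26 mm in diameter. The legs rest on z = 0, each leg's axis is inset half a diameter from the nearest pair of seat edges (so the leg's bounding box is flush with the corner).

B is a rectangular beam 1714 mm long (x), 144 mm deep (y), 80 mm thick (z).

The beam spans the tops of two stools placed 1100 mm apart, resting at z = 418 mm.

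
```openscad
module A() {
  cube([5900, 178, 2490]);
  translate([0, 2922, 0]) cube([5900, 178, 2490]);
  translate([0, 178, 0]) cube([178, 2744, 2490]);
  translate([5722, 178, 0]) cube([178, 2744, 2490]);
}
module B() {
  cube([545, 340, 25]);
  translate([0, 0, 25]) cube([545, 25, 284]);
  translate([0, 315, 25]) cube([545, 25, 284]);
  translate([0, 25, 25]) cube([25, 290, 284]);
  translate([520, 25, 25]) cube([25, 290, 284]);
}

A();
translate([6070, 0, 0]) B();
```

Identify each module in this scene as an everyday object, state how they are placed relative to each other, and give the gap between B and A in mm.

A is a house frame. B is an open box. The open box is on the floor beside the house frame on its +x side. The gap between the open box and the house frame is 170 mm.

The open box's nearest face is 170 mm from the house frame's +x face.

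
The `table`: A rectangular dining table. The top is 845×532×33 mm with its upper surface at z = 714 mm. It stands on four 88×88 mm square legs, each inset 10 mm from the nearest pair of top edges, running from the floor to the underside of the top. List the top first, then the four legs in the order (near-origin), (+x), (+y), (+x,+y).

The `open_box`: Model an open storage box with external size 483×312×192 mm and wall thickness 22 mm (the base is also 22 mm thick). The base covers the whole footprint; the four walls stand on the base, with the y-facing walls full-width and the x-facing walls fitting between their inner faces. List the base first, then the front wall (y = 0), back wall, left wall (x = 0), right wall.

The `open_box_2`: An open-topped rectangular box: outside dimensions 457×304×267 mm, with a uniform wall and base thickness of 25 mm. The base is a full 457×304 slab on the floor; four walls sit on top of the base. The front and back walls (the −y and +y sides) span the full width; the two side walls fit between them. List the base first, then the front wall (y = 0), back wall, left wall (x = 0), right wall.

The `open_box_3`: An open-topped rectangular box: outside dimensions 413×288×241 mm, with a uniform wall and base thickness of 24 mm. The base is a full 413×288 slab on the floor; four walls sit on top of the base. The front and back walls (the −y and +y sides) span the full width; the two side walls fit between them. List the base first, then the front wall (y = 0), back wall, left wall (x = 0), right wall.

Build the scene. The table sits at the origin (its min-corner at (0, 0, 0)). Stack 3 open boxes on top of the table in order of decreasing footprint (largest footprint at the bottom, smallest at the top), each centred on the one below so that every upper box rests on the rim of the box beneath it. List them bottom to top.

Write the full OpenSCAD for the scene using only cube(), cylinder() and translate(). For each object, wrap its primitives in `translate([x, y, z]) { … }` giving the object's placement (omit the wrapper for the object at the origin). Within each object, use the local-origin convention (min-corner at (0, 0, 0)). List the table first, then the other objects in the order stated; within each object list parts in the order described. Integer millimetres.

translate([0, 0, 681]) cube([845, 532, 33]);
translate([10, 10, 0]) cube([88, 88, 681]);
translate([747, 10, 0]) cube([88, 88, 681]);
translate([10, 434, 0]) cube([88, 88, 681]);
translate([747, 434, 0]) cube([88, 88, 681]);
translate([181, 110, 714]) {
  cube([483, 312, 22]);
  translate([0, 0, 22]) cube([483, 22, 170]);
  translate([0, 290, 22]) cube([483, 22, 170]);
  translate([0, 22, 22]) cube([22, 268, 170]);
  translate([461, 22, 22]) cube([22, 268, 170]);
}
translate([194, 114, 906]) {
  cube([457, 304, 25]);
  translate([0, 0, 25]) cube([457, 25, 242]);
  translate([0, 279, 25]) cube([457, 25, 242]);
  translate([0, 25, 25]) cube([25, 254, 242]);
  translate([432, 25, 25]) cube([25, 254, 242]);
}
translate([216, 122, 1173]) {
  cube([413, 288, 24]);
  translate([0, 0, 24]) cube([413, 24, 217]);
  translate([0, 264, 24]) cube([413, 24, 217]);
  translate([0, 24, 24]) cube([24, 240, 217]);
  translate([389, 24, 24]) cube([24, 240, 217]);
}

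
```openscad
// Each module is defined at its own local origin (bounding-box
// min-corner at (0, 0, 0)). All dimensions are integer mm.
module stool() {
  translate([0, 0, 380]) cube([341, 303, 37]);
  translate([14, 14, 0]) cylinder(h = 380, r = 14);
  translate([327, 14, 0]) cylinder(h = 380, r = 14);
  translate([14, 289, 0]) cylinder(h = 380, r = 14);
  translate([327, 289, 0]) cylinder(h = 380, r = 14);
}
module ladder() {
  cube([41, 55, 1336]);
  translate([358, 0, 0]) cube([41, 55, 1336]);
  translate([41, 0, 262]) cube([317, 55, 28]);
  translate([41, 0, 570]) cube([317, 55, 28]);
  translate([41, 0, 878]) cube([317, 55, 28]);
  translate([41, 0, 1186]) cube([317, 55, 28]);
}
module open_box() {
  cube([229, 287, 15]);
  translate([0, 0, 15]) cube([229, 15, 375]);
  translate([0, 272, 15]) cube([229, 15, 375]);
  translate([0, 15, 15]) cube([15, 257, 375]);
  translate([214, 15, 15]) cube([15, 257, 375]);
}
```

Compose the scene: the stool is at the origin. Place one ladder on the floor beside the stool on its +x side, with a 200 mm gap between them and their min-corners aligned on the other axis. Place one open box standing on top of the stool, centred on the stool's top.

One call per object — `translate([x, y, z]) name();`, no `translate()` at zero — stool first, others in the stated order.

stool();
translate([541, 0, 0]) ladder();
translate([56, 8, 417]) open_box();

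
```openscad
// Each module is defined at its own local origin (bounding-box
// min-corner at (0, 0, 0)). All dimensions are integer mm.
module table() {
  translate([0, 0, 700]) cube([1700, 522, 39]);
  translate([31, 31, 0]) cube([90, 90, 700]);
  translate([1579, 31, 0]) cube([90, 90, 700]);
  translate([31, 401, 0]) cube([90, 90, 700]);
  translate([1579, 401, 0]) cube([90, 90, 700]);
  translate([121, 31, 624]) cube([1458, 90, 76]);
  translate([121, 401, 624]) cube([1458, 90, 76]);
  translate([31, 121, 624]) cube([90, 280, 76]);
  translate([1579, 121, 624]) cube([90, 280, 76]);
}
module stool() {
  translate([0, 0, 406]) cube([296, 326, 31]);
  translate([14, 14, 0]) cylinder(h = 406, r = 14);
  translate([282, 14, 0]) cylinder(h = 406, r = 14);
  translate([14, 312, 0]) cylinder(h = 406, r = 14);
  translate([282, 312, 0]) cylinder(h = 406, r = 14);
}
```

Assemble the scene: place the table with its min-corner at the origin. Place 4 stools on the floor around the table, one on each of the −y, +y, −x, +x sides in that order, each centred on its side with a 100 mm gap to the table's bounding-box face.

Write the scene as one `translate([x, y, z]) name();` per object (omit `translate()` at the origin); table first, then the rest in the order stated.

table();
translate([702, -426, 0]) stool();
translate([702, 622, 0]) stool();
translate([-396, 98, 0]) stool();
translate([1800, 98, 0]) stool();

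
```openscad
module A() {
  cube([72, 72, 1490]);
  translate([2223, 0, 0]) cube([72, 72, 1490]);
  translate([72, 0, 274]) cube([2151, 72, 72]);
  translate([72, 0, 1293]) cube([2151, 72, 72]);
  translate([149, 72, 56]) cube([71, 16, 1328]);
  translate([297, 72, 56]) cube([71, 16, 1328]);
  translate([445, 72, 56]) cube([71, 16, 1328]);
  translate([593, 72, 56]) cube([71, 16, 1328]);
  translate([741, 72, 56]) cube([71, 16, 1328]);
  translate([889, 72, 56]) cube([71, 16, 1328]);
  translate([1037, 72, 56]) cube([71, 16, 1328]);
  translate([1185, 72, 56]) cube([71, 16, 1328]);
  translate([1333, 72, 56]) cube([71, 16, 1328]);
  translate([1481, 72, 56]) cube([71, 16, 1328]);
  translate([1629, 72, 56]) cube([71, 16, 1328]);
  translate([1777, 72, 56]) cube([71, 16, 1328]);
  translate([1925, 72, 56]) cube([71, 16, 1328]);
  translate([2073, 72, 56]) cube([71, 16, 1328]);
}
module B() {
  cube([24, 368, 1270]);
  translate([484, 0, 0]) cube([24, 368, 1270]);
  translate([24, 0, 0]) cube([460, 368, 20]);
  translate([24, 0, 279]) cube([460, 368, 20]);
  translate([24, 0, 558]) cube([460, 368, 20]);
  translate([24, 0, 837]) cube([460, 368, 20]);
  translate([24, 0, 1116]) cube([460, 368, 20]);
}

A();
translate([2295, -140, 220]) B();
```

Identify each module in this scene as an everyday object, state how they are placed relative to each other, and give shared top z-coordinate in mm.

A is a fence section. B is a bookshelf. The bookshelf is beside the fence section with their tops flush at z = 1490. The shared top z-coordinate is 1490 mm.

Both tops at z = 1490 mm.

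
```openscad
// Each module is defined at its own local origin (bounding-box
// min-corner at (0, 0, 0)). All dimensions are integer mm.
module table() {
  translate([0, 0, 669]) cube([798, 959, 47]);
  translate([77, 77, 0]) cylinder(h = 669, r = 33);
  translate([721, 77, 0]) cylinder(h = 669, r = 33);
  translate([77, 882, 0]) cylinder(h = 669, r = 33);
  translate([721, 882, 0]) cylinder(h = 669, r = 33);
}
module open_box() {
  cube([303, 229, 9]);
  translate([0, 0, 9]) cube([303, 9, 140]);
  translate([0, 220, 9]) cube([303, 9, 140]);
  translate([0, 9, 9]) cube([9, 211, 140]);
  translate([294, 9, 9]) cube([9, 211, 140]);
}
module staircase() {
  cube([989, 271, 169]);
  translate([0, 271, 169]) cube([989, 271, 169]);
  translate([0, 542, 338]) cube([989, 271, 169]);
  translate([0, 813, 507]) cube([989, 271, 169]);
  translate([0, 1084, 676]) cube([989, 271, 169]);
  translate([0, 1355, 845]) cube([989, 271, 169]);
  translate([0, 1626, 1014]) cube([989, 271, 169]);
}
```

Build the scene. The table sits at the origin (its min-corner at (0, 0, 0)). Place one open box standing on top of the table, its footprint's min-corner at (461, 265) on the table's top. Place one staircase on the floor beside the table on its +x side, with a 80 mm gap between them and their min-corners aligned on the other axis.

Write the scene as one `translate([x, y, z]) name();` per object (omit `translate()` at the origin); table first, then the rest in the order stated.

table();
translate([461, 265, 716]) open_box();
translate([878, 0, 0]) staircase();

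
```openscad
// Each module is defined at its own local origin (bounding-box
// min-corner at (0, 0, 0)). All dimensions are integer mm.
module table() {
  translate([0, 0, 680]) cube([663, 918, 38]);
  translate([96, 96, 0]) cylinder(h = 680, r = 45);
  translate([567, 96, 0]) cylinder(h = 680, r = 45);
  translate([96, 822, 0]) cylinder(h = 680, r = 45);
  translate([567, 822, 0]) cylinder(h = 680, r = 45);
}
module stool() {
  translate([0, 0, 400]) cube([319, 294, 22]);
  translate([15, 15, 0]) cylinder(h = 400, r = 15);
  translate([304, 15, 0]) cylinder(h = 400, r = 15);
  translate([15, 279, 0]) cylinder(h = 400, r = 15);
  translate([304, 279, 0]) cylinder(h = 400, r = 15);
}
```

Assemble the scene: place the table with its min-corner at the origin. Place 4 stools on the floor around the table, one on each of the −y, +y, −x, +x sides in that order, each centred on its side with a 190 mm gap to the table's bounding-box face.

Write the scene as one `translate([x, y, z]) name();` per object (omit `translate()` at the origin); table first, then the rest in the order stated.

table();
translate([172, -484, 0]) stool();
translate([172, 1108, 0]) stool();
translate([-509, 312, 0]) stool();
translate([853, 312, 0]) stool();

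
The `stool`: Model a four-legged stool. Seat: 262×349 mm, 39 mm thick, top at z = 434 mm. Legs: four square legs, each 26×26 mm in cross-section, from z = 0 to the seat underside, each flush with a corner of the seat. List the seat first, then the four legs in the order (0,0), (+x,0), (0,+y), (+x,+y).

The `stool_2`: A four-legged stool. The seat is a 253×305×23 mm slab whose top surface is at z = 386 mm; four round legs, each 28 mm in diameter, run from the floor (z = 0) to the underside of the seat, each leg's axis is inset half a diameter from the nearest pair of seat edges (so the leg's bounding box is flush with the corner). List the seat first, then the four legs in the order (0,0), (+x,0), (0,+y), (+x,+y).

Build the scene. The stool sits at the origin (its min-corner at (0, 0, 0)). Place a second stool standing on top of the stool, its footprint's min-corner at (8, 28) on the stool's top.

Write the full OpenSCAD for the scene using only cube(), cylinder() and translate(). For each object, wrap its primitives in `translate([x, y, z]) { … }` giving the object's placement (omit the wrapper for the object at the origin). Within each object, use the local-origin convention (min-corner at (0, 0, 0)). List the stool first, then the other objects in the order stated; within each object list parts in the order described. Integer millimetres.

translate([0, 0, 395]) cube([262, 349, 39]);
cube([26, 26, 395]);
translate([236, 0, 0]) cube([26, 26, 395]);
translate([0, 323, 0]) cube([26, 26, 395]);
translate([236, 323, 0]) cube([26, 26, 395]);
translate([8, 28, 434]) {
  translate([0, 0, 363]) cube([253, 305, 23]);
  translate([14, 14, 0]) cylinder(h = 363, r = 14);
  translate([239, 14, 0]) cylinder(h = 363, r = 14);
  translate([14, 291, 0]) cylinder(h = 363, r = 14);
  translate([239, 291, 0]) cylinder(h = 363, r = 14);
}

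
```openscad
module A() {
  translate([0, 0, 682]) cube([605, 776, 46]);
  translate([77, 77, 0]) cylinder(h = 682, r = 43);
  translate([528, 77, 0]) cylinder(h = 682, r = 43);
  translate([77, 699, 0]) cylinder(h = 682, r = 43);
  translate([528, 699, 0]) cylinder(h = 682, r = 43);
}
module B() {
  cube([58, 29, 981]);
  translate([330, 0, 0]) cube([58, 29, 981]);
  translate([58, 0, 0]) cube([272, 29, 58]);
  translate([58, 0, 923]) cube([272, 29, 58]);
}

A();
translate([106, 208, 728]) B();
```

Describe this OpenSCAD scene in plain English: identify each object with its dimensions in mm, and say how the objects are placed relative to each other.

A is a table: top 605 mm (x) × 776 mm (y), 46 mm thick, upper face at z = 728 mm, on four round legs of 86 mm diameter, each leg's bounding box inset 34 mm from the nearest pair of top edges, running from z = 0 to the bottom of the top.

B is a picture frame with a 272×865 mm rectangular opening (x by z) and a uniform 58 mm border on every side. Frame depth is 29 mm along y. It is built from two vertical stiles running the full outside height and two horizontal rails spanning the gap between the stiles.

The picture frame is on top of the table.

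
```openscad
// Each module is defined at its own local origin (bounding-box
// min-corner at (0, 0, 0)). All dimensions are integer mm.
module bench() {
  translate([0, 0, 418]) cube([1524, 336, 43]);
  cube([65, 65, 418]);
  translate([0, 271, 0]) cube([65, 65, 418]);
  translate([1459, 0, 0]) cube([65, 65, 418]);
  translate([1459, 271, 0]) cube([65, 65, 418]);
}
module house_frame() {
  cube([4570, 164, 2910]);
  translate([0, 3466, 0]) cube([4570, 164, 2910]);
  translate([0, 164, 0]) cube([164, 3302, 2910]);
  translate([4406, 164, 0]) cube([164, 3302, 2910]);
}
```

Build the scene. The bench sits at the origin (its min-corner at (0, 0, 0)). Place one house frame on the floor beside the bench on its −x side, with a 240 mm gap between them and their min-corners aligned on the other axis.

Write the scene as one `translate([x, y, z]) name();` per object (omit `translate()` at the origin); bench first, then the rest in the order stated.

bench();
translate([-4810, 0, 0]) house_frame();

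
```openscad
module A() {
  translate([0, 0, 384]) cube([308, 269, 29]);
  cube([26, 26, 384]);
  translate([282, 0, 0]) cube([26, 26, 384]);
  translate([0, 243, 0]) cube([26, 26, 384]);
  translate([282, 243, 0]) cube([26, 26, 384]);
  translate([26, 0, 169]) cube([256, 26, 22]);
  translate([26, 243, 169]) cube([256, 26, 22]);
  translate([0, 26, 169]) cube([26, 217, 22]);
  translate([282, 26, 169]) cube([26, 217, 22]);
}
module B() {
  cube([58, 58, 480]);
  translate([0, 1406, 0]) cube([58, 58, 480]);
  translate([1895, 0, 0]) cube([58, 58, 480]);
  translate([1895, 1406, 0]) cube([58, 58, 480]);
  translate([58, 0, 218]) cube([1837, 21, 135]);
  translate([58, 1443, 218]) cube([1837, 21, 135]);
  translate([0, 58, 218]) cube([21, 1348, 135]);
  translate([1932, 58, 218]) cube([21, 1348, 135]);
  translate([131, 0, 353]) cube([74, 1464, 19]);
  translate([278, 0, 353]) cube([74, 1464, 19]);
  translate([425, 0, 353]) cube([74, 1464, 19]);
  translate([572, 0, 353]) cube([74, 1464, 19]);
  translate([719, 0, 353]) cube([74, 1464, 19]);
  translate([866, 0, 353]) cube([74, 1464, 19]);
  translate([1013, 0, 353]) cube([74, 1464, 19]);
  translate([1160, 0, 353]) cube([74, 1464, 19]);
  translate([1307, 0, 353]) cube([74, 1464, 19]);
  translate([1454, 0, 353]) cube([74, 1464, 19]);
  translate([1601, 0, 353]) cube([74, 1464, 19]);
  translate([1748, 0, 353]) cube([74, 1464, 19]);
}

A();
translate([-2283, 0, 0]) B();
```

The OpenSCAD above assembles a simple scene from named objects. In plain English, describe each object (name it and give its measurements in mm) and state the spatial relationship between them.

A is a four-legged stool. The seat is 308×269 mm, 29 mm thick, top at z = 413 mm. It stands on four square legs, each 26×26 mm in cross-section, from z = 0 to the seat underside, each flush with a corner of the seat. Four stretchers, 26 mm wide and 22 mm tall, connect adjacent legs with their undersides at z = 169 mm, each running between the inner faces of the legs it joins and aligned with the legs' outer faces on the other axis.

B is a bed frame 1953 mm long (x) by 1464 mm wide (y). Four 58×58 mm corner posts, 480 mm tall, at the corners of the footprint. Four rails of 21 mm thickness and 135 mm height run between adjacent posts with their undersides at z = 218 mm, their outer faces flush with the outside of the frame (the two x-running rails run between the posts' inner faces; the two y-running rails run between the posts' inner faces). 12 slats, each 74 mm wide (x) and 19 mm thick, lie across the top of the two x-running rails, running the full 1464 mm width of the frame in y; the slats are evenly spaced along x between the inner faces of the end posts with equal gaps (rounded down to the nearest mm) at the −x end and between each pair — any rounding remainder accumulates at the +x end.

The bed frame is on the floor beside the stool on its −x side.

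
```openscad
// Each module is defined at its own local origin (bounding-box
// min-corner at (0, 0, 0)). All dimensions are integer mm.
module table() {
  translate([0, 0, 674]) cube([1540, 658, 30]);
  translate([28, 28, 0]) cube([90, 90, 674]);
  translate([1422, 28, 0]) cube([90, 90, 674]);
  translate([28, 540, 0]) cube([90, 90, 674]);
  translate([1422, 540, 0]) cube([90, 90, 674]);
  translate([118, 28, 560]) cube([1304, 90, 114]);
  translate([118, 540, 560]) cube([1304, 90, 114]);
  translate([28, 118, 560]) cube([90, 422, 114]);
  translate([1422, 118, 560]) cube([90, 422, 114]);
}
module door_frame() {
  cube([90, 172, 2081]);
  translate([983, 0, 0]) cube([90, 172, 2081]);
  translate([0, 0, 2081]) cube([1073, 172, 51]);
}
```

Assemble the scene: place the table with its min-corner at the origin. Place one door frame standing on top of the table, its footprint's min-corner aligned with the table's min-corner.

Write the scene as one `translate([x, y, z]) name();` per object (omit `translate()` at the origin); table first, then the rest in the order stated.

table();
translate([0, 0, 704]) door_frame();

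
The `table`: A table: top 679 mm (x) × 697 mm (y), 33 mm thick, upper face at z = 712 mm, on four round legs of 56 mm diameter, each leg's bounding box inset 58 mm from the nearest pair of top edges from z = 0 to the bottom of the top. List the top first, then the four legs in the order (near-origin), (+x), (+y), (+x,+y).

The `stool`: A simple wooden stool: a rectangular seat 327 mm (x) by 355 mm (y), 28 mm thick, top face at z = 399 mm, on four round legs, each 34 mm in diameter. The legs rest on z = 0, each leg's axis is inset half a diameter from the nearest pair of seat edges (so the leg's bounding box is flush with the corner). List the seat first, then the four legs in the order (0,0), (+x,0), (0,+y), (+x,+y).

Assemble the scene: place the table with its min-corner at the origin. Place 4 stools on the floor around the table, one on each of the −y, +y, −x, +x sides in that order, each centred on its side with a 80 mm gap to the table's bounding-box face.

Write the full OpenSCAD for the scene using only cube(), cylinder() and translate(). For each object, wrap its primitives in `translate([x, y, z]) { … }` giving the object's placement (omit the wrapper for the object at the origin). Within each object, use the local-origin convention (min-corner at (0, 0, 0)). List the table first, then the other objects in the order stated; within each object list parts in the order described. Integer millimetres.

translate([0, 0, 679]) cube([679, 697, 33]);
translate([86, 86, 0]) cylinder(h = 679, r = 28);
translate([593, 86, 0]) cylinder(h = 679, r = 28);
translate([86, 611, 0]) cylinder(h = 679, r = 28);
translate([593, 611, 0]) cylinder(h = 679, r = 28);
translate([176, -435, 0]) {
  translate([0, 0, 371]) cube([327, 355, 28]);
  translate([17, 17, 0]) cylinder(h = 371, r = 17);
  translate([310, 17, 0]) cylinder(h = 371, r = 17);
  translate([17, 338, 0]) cylinder(h = 371, r = 17);
  translate([310, 338, 0]) cylinder(h = 371, r = 17);
}
translate([176, 777, 0]) {
  translate([0, 0, 371]) cube([327, 355, 28]);
  translate([17, 17, 0]) cylinder(h = 371, r = 17);
  translate([310, 17, 0]) cylinder(h = 371, r = 17);
  translate([17, 338, 0]) cylinder(h = 371, r = 17);
  translate([310, 338, 0]) cylinder(h = 371, r = 17);
}
translate([-407, 171, 0]) {
  translate([0, 0, 371]) cube([327, 355, 28]);
  translate([17, 17, 0]) cylinder(h = 371, r = 17);
  translate([310, 17, 0]) cylinder(h = 371, r = 17);
  translate([17, 338, 0]) cylinder(h = 371, r = 17);
  translate([310, 338, 0]) cylinder(h = 371, r = 17);
}
translate([759, 171, 0]) {
  translate([0, 0, 371]) cube([327, 355, 28]);
  translate([17, 17, 0]) cylinder(h = 371, r = 17);
  translate([310, 17, 0]) cylinder(h = 371, r = 17);
  translate([17, 338, 0]) cylinder(h = 371, r = 17);
  translate([310, 338, 0]) cylinder(h = 371, r = 17);
}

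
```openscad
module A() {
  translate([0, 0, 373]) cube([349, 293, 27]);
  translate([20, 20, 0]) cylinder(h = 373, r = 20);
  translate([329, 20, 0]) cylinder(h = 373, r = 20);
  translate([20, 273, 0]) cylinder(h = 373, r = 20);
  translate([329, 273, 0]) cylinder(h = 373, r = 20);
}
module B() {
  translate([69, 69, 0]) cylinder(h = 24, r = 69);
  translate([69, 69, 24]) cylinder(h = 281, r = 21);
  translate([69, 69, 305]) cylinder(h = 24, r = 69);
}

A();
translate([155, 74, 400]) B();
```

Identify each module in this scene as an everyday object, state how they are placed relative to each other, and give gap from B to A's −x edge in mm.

The spool's min-x is at 155; the stool's min-x is 0; gap = 155 mm.

A is a stool. B is a spool. The spool is on top of the stool. The gap from the spool to the stool's −x edge is 155 mm.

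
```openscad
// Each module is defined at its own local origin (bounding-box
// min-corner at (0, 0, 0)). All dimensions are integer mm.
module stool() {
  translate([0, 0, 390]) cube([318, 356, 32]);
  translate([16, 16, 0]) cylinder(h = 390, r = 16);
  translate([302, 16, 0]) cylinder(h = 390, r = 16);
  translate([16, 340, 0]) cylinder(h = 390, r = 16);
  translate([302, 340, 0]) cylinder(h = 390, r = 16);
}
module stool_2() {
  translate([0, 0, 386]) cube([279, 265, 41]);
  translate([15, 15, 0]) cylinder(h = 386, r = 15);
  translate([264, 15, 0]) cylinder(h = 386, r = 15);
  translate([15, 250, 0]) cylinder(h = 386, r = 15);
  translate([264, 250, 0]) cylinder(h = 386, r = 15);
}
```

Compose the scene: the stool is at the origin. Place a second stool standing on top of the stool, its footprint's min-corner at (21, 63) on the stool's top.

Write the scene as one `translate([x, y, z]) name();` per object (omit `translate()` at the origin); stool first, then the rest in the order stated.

stool();
translate([21, 63, 422]) stool_2();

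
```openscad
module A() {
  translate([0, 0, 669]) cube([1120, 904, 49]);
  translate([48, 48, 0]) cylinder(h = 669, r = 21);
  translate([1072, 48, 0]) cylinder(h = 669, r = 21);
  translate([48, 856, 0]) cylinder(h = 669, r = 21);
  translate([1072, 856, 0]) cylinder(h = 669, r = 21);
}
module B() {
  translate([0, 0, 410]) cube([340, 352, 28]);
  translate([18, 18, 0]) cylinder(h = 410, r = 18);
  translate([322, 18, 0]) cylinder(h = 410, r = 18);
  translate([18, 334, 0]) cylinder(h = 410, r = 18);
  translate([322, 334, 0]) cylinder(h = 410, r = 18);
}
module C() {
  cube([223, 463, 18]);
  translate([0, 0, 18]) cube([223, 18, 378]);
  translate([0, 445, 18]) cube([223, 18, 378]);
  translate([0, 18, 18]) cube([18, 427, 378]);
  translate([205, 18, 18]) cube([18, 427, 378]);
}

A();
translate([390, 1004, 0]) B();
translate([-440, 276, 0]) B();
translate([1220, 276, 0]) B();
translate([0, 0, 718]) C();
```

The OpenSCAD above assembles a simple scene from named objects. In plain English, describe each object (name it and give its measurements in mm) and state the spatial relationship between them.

A is a rectangular dining table. The top is 1120×904×49 mm with its upper surface at z = 718 mm. It stands on four round legs of 42 mm diameter, each leg's bounding box inset 27 mm from the nearest pair of top edges, running from the floor to the underside of the top.

B is a four-legged stool. The seat is 340×352 mm, 28 mm thick, top at z = 438 mm. It stands on four round legs, each 36 mm in diameter, from z = 0 to the seat underside, each leg's axis is inset half a diameter from the nearest pair of seat edges (so the leg's bounding box is flush with the corner).

C is an open storage box with external size 223×463×396 mm and wall thickness 18 mm (the base is also 18 mm thick). The base covers the whole footprint; the four walls stand on the base, with the y-facing walls full-width and the x-facing walls fitting between their inner faces.

Three stools sit around the table at the +y, −x, +x sides. The open box is on top of the table.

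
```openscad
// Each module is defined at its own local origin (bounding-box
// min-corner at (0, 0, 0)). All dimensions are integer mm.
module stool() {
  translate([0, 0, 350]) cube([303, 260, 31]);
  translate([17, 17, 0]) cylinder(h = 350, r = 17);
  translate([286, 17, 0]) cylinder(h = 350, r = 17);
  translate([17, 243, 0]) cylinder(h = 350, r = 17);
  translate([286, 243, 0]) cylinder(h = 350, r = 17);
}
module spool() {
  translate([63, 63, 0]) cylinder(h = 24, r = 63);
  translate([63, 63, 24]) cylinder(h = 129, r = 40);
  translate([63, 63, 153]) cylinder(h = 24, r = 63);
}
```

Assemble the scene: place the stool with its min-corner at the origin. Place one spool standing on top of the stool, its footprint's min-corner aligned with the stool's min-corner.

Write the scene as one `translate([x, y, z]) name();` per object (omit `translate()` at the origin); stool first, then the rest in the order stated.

stool();
translate([0, 0, 381]) spool();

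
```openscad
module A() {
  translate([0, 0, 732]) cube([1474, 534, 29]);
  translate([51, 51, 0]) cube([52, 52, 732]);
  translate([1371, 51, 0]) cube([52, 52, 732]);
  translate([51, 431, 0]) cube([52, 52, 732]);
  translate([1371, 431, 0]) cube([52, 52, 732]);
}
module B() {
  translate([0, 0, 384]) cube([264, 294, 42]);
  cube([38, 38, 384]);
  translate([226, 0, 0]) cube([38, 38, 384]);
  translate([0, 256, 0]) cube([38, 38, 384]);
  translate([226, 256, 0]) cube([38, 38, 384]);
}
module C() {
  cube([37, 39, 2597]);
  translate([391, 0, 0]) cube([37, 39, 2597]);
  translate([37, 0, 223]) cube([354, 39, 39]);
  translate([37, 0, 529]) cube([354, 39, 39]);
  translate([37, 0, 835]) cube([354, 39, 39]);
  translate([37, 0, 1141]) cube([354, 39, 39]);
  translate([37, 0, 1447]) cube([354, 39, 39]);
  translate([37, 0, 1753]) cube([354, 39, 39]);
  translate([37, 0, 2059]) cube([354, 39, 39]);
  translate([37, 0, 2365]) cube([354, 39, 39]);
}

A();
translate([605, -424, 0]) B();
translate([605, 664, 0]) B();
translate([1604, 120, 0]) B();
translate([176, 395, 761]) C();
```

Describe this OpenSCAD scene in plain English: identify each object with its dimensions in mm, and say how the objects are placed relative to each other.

A is a rectangular dining table. The top is 1474×534×29 mm with its upper surface at z = 761 mm. It stands on four 52×52 mm square legs, each inset 51 mm from the nearest pair of top edges, running from the floor to the underside of the top.

B is a simple wooden stool: a rectangular seat 264 mm (x) by 294 mm (y), 42 mm thick, top face at z = 426 mm, on four square legs, each 38×38 mm in cross-section. The legs rest on z = 0, each flush with a corner of the seat.

C is a straight ladder. Two 37×39 mm vertical rails, 2597 mm tall, stand 428 mm apart (outside-to-outside) with their front faces coplanar on the −y side. 8 rungs, each 39 mm deep and 39 mm tall, span between the inner faces of the rails, front faces flush with the rails. The lowest rung's underside is at z = 223 mm and rungs are spaced 306 mm apart (underside to underside).

Three stools sit around the table at the −y, +y, +x sides. The ladder is on top of the table.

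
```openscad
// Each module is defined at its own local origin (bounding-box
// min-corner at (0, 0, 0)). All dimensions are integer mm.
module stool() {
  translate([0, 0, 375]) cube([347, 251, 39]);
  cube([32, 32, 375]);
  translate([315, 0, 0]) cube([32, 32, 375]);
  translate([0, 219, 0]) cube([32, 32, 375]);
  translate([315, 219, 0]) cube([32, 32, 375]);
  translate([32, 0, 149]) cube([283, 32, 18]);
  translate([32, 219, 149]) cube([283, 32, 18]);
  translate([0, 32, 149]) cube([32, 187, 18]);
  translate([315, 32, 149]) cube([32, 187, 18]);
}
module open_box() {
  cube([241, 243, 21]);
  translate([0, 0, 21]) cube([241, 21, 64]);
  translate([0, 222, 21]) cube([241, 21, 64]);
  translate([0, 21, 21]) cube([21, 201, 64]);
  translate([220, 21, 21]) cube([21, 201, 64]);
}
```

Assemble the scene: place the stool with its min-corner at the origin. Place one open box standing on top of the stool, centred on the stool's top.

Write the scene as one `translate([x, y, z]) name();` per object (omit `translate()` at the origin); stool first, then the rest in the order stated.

stool();
translate([53, 4, 414]) open_box();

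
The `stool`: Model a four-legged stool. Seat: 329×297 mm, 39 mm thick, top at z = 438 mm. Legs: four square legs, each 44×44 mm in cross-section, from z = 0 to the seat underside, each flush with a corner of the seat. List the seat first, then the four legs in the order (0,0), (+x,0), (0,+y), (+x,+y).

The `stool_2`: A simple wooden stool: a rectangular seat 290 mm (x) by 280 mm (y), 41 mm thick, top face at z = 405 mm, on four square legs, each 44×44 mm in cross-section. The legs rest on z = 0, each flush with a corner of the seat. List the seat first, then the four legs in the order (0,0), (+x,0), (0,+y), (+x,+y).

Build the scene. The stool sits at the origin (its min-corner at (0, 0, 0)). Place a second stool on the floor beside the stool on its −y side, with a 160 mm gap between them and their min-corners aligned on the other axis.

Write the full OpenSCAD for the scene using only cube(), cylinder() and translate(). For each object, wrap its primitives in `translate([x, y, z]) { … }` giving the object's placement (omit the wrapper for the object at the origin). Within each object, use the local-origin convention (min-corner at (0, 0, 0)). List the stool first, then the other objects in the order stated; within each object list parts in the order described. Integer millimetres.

translate([0, 0, 399]) cube([329, 297, 39]);
cube([44, 44, 399]);
translate([285, 0, 0]) cube([44, 44, 399]);
translate([0, 253, 0]) cube([44, 44, 399]);
translate([285, 253, 0]) cube([44, 44, 399]);
translate([0, -440, 0]) {
  translate([0, 0, 364]) cube([290, 280, 41]);
  cube([44, 44, 364]);
  translate([246, 0, 0]) cube([44, 44, 364]);
  translate([0, 236, 0]) cube([44, 44, 364]);
  translate([246, 236, 0]) cube([44, 44, 364]);
}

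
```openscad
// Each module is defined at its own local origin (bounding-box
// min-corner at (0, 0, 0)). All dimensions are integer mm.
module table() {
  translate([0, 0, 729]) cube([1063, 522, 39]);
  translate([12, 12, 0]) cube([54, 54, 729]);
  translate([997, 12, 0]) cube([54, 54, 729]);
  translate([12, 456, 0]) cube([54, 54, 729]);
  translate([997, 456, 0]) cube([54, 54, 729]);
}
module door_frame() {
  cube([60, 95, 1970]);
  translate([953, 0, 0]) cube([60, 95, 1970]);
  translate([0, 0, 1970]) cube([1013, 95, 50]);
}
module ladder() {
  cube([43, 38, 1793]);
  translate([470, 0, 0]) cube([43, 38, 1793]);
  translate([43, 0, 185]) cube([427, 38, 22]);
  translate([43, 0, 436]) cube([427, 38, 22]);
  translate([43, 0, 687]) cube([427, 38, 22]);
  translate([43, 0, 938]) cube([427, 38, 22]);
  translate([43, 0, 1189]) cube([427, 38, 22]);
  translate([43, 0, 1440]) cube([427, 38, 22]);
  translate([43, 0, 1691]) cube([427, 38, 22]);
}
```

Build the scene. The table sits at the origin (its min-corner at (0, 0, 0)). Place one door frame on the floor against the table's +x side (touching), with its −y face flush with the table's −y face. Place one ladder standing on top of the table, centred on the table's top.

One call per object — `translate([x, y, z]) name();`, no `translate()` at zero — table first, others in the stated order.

table();
translate([1063, 0, 0]) door_frame();
translate([275, 242, 768]) ladder();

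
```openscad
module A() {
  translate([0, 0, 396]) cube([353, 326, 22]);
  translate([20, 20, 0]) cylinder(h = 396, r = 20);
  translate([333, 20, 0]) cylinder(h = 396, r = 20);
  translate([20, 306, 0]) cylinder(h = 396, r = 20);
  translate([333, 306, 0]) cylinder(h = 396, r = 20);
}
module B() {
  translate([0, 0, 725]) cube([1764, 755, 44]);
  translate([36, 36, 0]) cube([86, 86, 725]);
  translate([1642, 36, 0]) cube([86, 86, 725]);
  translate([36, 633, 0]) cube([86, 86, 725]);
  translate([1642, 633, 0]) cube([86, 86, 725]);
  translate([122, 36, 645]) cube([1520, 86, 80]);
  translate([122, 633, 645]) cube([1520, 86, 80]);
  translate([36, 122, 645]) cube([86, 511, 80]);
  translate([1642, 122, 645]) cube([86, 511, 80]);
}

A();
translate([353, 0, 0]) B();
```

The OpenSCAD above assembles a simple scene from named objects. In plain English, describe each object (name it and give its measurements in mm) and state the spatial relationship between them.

A is a four-legged stool. The seat is a 353×326×22 mm slab whose top surface is at z = 418 mm; four round legs, each 40 mm in diameter, run from the floor (z = 0) to the underside of the seat, each leg's axis is inset half a diameter from the nearest pair of seat edges (so the leg's bounding box is flush with the corner).

B is a rectangular dining table. The top is 1764×755×44 mm with its upper surface at z = 769 mm. It stands on four 86×86 mm square legs, each inset 36 mm from the nearest pair of top edges, running from the floor to the underside of the top. Four apron rails, 86 mm thick and 80 mm tall, run between adjacent legs with their top edges flush with the underside of the top and their outer faces flush with the legs' outer faces.

The table is against the stool's +x side, with their −y faces flush.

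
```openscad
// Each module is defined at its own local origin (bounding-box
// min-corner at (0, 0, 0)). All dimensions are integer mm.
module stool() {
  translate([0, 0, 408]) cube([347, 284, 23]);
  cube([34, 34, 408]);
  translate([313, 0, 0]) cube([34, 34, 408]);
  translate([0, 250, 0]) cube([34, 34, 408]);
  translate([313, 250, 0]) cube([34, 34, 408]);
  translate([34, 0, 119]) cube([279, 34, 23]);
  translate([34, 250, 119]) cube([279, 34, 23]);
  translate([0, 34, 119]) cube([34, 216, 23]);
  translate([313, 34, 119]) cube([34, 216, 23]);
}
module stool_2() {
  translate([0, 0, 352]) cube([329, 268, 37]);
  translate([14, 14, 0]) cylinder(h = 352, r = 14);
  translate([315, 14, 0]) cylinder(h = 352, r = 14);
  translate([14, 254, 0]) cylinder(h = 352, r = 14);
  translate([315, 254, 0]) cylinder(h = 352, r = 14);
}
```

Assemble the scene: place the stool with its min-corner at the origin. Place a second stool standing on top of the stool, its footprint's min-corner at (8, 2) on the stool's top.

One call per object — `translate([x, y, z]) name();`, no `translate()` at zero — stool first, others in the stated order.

stool();
translate([8, 2, 431]) stool_2();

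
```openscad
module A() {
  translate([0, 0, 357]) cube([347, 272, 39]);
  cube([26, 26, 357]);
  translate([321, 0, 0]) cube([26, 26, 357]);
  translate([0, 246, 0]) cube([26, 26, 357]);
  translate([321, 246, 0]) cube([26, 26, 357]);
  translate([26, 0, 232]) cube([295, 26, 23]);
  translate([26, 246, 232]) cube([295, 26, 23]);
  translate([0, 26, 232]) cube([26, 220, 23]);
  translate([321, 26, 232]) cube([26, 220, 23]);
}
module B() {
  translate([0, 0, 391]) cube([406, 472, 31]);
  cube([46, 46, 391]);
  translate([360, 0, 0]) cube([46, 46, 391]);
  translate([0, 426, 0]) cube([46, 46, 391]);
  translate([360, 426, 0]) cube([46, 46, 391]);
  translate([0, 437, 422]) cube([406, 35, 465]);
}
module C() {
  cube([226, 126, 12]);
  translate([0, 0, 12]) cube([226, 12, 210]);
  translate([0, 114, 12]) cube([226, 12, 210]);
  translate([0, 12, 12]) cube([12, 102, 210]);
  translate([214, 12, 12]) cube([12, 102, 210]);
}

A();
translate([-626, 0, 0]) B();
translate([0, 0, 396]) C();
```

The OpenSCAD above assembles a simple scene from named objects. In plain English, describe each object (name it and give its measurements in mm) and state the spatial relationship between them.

A is a four-legged stool. The seat is 347×272 mm, 39 mm thick, top at z = 396 mm. It stands on four square legs, each 26×26 mm in cross-section, from z = 0 to the seat underside, each flush with a corner of the seat. Four stretchers, 26 mm wide and 23 mm tall, connect adjacent legs with their undersides at z = 232 mm, each running between the inner faces of the legs it joins and aligned with the legs' outer faces on the other axis.

B is a chair. The seat is a 406×472×31 mm slab with its top at z = 422 mm, on four 46×46 mm corner legs (flush with the seat edges, standing on z = 0). A flat backrest 35 mm thick, 465 mm tall, spans the full seat width and rises from the seat top along its +y edge, rear face flush with the rear of the seat.

C is an open-topped rectangular box: outside dimensions 226×126×222 mm, with a uniform wall and base thickness of 12 mm. The base is a full 226×126 slab on the floor; four walls sit on top of the base. The front and back walls (the −y and +y sides) span the full width; the two side walls fit between them.

The chair is on the floor beside the stool on its −x side. The open box is on top of the stool.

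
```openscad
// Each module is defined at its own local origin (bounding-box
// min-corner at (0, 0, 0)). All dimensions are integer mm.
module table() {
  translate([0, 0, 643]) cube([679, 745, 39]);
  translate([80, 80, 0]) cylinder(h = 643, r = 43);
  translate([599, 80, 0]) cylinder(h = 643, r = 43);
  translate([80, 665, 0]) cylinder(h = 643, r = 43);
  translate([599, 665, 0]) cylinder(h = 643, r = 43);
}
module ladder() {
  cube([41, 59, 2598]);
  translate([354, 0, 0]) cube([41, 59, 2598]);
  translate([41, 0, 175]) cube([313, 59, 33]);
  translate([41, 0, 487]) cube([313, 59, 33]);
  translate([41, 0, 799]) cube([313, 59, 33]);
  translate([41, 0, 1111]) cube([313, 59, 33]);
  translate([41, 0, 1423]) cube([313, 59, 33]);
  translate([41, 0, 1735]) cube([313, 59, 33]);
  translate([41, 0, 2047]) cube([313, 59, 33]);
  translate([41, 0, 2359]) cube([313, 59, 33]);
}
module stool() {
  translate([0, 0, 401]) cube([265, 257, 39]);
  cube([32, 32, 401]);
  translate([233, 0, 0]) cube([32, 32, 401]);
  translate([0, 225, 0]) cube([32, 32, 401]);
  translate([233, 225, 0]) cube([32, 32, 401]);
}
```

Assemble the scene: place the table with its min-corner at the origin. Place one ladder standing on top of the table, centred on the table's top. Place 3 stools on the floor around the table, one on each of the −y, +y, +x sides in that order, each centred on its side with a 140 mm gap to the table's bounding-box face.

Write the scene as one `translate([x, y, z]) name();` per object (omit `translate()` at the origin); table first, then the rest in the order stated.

table();
translate([142, 343, 682]) ladder();
translate([207, -397, 0]) stool();
translate([207, 885, 0]) stool();
translate([819, 244, 0]) stool();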